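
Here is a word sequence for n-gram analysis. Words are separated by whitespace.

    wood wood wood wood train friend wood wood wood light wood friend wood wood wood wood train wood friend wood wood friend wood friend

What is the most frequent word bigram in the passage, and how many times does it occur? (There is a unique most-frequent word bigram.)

"wood wood", 9 times

Bigram frequencies (highest first):
  wood wood: 9
  friend wood: 4
  wood friend: 4
  wood train: 2
  train friend: 1
  wood light: 1
  … (2 more, each ≤ 1)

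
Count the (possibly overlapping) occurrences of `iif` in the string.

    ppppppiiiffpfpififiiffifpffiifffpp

Sliding a length-3 window over the 34 characters (32 positions):
  position 8–10: iif
  position 19–21: iif
  position 28–30: iif

3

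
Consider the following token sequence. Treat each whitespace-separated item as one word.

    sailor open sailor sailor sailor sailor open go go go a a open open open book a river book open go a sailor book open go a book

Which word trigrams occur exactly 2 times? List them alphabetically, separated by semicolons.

Trigram counts meeting the condition (exactly 2 times):
  book open go: 2
  open go a: 2
  sailor sailor sailor: 2

book open go; open go a; sailor sailor sailor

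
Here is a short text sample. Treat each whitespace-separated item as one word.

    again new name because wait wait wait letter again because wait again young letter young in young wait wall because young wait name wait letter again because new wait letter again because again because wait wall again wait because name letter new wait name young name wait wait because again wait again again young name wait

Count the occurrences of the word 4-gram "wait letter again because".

Scanning the 53 overlapping 4-gram windows for "wait letter again because":
  position 7–10: wait letter again because
  position 24–27: wait letter again because
  position 29–32: wait letter again because

3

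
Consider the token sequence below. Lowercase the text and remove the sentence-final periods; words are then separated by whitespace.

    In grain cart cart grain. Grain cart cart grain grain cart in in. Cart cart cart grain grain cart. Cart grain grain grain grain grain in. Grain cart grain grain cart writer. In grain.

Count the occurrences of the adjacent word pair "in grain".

Scanning the 33 overlapping bigram windows for "in grain":
  position 1–2: in grain
  position 26–27: in grain
  position 33–34: in grain

3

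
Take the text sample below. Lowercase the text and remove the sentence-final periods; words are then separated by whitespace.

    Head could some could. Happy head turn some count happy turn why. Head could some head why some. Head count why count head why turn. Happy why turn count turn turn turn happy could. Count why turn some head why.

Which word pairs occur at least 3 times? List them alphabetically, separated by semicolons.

Bigram counts meeting the condition (at least 3 times):
  head why: 3
  some head: 3
  why turn: 3

head why; some head; why turn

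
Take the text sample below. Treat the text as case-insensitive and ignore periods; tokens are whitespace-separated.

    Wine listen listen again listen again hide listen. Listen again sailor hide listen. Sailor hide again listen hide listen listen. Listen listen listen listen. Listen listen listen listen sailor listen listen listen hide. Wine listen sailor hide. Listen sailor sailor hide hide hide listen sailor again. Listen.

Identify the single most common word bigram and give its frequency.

"listen listen", 13 times

Bigram frequencies (highest first):
  listen listen: 13
  hide listen: 5
  listen sailor: 5
  sailor hide: 4
  listen again: 3
  again listen: 3
  … (10 more, each ≤ 2)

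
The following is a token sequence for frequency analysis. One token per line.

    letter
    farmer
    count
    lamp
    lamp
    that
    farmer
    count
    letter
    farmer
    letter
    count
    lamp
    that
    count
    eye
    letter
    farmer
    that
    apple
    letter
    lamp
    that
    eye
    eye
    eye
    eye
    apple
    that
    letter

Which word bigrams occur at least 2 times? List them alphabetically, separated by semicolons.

count lamp; eye eye; farmer count; lamp that; letter farmer

Bigram counts meeting the condition (at least 2 times):
  count lamp: 2
  eye eye: 3
  farmer count: 2
  lamp that: 3
  letter farmer: 3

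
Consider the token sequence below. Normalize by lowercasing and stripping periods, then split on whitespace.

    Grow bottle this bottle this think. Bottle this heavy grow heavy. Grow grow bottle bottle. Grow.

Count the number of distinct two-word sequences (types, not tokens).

11

16 tokens → 15 bigram windows in total.
Repeated bigrams (each contributes count−1 duplicates):
  bottle this: 3
  grow bottle: 2
  heavy grow: 2
4 duplicate windows → 15 − 4 = 11 distinct.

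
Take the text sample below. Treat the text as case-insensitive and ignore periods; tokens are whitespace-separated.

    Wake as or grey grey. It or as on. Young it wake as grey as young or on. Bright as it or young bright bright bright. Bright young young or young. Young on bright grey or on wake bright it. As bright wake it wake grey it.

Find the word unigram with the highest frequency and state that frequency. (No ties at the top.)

Unigram frequencies (highest first):
  bright: 8
  young: 7
  as: 6
  or: 6
  it: 6
  wake: 5
  … (2 more, each ≤ 5)

"bright", 8 times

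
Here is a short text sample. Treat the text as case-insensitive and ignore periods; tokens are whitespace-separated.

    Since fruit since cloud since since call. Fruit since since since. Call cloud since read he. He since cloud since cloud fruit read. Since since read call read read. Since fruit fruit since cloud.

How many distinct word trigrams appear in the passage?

34 tokens → 32 trigram windows in total.
Repeated trigrams (each contributes count−1 duplicates):
  fruit since cloud: 2
  since cloud since: 2
  since since call: 2
3 duplicate windows → 32 − 3 = 29 distinct.

29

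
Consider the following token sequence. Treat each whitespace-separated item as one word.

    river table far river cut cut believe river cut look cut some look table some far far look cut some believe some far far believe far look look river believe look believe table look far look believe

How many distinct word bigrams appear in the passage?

28

37 tokens → 36 bigram windows in total.
Repeated bigrams (each contributes count−1 duplicates):
  far look: 3
  cut some: 2
  far far: 2
  look believe: 2
  look cut: 2
  river cut: 2
  some far: 2
8 duplicate windows → 36 − 8 = 28 distinct.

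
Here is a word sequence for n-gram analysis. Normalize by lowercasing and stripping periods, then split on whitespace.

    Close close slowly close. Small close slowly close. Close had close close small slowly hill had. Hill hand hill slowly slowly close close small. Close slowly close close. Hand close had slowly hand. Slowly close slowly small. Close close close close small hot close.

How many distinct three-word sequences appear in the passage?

44 tokens → 42 trigram windows in total.
Repeated trigrams (each contributes count−1 duplicates):
  close close small: 3
  close slowly close: 3
  slowly close close: 3
  close close close: 2
  close small close: 2
  small close slowly: 2
9 duplicate windows → 42 − 9 = 33 distinct.

33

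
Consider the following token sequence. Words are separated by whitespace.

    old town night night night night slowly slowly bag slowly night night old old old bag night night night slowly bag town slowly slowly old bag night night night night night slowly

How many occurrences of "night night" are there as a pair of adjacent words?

Scanning the 31 overlapping bigram windows for "night night":
  position 3–4: night night
  position 4–5: night night
  position 5–6: night night
  position 11–12: night night
  position 17–18: night night
  position 18–19: night night
  position 27–28: night night
  position 28–29: night night
  position 29–30: night night
  position 30–31: night night

10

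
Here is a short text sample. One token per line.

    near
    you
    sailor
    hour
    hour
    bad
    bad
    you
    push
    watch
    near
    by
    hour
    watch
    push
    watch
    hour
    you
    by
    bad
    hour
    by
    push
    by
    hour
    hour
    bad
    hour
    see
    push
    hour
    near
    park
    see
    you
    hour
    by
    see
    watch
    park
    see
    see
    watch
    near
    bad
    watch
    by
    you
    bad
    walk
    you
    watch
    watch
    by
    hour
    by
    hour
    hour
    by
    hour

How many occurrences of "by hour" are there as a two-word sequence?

5

Scanning the 59 overlapping bigram windows for "by hour":
  position 12–13: by hour
  position 24–25: by hour
  position 54–55: by hour
  position 56–57: by hour
  position 59–60: by hour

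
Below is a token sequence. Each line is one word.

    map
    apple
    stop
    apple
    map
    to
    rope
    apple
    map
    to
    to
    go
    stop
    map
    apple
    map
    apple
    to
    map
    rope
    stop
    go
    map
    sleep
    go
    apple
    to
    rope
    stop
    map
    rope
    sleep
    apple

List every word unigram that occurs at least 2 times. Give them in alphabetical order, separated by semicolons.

apple; go; map; rope; sleep; stop; to

Unigram counts meeting the condition (at least 2 times):
  apple: 7
  go: 3
  map: 8
  rope: 4
  sleep: 2
  stop: 4
  to: 5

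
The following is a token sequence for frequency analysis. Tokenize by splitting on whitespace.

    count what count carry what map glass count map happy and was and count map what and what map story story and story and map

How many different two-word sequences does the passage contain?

21

25 tokens → 24 bigram windows in total.
Repeated bigrams (each contributes count−1 duplicates):
  count map: 2
  story and: 2
  what map: 2
3 duplicate windows → 24 − 3 = 21 distinct.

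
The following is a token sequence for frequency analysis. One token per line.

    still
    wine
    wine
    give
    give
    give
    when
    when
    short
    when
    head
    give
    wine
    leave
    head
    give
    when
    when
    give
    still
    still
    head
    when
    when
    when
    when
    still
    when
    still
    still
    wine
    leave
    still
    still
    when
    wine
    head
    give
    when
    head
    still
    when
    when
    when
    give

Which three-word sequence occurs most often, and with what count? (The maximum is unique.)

Trigram frequencies (highest first):
  when when when: 3
  give when when: 2
  head give when: 2
  when when give: 2
  still wine wine: 1
  wine wine give: 1
  … (32 more, each ≤ 1)

"when when when", 3 times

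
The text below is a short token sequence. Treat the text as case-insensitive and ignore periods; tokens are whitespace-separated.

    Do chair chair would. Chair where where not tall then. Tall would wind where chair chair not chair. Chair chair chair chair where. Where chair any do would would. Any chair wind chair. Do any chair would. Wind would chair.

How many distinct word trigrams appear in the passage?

40 tokens → 38 trigram windows in total.
Repeated trigrams (each contributes count−1 duplicates):
  chair chair chair: 3
  chair where where: 2
3 duplicate windows → 38 − 3 = 35 distinct.

35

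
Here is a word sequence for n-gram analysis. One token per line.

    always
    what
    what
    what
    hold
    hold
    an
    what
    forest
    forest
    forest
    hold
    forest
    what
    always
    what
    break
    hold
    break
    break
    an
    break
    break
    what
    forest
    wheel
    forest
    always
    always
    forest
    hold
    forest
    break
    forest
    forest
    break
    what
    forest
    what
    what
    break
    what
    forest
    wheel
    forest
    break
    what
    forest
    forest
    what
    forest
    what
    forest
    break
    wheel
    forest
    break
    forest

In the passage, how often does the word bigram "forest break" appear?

Scanning the 57 overlapping bigram windows for "forest break":
  position 32–33: forest break
  position 35–36: forest break
  position 45–46: forest break
  position 53–54: forest break
  position 56–57: forest break

5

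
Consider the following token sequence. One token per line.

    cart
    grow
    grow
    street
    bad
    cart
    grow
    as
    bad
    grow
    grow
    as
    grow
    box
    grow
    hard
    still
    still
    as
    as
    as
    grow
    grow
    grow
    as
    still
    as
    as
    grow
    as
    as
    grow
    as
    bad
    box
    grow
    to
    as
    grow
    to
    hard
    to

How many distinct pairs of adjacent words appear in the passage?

42 tokens → 41 bigram windows in total.
Repeated bigrams (each contributes count−1 duplicates):
  as grow: 5
  grow as: 5
  as as: 4
  grow grow: 4
  as bad: 2
  box grow: 2
  cart grow: 2
  grow to: 2
  … (1 more repeated)
19 duplicate windows → 41 − 19 = 22 distinct.

22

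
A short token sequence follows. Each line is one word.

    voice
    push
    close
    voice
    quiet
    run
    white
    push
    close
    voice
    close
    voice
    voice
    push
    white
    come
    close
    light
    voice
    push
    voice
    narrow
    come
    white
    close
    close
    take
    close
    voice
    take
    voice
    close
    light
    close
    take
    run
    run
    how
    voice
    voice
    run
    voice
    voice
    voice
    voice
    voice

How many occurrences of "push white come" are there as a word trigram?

Scanning the 44 overlapping trigram windows for "push white come":
  position 14–16: push white come

1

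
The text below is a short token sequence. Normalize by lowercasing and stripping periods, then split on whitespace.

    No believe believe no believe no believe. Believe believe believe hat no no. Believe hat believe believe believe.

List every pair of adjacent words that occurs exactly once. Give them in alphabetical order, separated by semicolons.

Bigram counts meeting the condition (exactly once):
  hat believe: 1
  hat no: 1
  no no: 1

hat believe; hat no; no no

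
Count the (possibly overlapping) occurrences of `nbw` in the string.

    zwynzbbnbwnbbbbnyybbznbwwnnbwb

Sliding a length-3 window over the 30 characters (28 positions):
  position 8–10: nbw
  position 22–24: nbw
  position 27–29: nbw

3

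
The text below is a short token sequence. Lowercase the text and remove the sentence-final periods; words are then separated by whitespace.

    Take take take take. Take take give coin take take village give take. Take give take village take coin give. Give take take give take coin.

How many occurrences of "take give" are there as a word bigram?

Scanning the 25 overlapping bigram windows for "take give":
  position 6–7: take give
  position 14–15: take give
  position 23–24: take give

3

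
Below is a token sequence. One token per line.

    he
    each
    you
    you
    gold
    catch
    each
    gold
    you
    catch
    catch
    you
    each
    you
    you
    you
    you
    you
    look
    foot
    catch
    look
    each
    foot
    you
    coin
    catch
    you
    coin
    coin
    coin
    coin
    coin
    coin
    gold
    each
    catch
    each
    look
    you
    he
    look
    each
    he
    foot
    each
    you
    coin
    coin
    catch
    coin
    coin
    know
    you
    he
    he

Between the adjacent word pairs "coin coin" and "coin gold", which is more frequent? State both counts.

"coin coin" (7 vs 1)

"coin coin": 7 occurrences
"coin gold": 1 occurrence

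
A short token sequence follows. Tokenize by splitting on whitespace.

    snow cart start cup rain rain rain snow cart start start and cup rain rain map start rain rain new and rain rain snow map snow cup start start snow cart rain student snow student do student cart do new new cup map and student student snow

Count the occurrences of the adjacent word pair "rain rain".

5

Scanning the 46 overlapping bigram windows for "rain rain":
  position 5–6: rain rain
  position 6–7: rain rain
  position 14–15: rain rain
  position 18–19: rain rain
  position 22–23: rain rain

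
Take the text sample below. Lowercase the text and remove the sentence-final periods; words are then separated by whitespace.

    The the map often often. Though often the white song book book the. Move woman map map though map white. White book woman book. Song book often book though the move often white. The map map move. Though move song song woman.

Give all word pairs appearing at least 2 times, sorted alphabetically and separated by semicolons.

Bigram counts meeting the condition (at least 2 times):
  map map: 2
  song book: 2
  the map: 2
  the move: 2

map map; song book; the map; the move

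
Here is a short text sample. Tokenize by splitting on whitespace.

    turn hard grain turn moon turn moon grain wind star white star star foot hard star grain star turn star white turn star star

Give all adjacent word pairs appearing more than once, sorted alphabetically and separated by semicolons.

Bigram counts meeting the condition (more than once):
  star star: 2
  star white: 2
  turn moon: 2
  turn star: 2

star star; star white; turn moon; turn star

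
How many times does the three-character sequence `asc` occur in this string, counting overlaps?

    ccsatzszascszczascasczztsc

3

Sliding a length-3 window over the 26 characters (24 positions):
  position 9–11: asc
  position 16–18: asc
  position 19–21: asc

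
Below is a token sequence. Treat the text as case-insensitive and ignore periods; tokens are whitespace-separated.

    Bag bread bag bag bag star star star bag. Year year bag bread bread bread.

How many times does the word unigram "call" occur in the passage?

0

Scanning the 15 tokens for "call":
  (none found)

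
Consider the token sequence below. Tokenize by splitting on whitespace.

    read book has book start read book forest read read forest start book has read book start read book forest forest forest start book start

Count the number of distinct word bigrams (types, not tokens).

25 tokens → 24 bigram windows in total.
Repeated bigrams (each contributes count−1 duplicates):
  read book: 4
  book start: 3
  book forest: 2
  book has: 2
  forest forest: 2
  forest start: 2
  start book: 2
  start read: 2
11 duplicate windows → 24 − 11 = 13 distinct.

13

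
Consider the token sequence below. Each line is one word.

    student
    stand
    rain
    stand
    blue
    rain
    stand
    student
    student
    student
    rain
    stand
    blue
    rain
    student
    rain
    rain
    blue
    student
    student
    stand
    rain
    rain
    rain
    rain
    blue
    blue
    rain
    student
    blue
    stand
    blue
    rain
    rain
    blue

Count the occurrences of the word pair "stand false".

Scanning the 34 overlapping bigram windows for "stand false":
  (none found)

0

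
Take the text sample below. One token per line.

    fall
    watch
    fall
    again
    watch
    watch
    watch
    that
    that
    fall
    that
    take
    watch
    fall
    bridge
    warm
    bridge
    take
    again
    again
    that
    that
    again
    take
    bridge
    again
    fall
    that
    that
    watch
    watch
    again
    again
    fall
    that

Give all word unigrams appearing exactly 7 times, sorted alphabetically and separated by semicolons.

Unigram counts meeting the condition (exactly 7 times):
  again: 7
  watch: 7

again; watch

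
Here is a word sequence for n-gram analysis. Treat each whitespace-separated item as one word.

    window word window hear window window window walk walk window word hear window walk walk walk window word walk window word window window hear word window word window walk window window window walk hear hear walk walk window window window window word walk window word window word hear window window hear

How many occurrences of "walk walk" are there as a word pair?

Scanning the 50 overlapping bigram windows for "walk walk":
  position 8–9: walk walk
  position 14–15: walk walk
  position 15–16: walk walk
  position 36–37: walk walk

4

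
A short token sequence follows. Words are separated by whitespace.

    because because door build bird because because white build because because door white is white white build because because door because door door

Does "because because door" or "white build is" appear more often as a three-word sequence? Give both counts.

"because because door" (3 vs 0)

"because because door": 3 occurrences
"white build is": 0 occurrences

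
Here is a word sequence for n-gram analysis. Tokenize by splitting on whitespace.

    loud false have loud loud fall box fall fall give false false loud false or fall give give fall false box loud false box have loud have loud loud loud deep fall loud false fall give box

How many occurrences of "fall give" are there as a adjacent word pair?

3

Scanning the 36 overlapping bigram windows for "fall give":
  position 9–10: fall give
  position 16–17: fall give
  position 35–36: fall give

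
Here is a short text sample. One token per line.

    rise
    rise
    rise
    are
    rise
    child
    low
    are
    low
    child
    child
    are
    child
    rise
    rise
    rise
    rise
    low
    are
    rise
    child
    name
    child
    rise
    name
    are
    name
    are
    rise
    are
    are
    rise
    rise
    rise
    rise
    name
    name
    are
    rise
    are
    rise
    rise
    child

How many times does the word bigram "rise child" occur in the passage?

Scanning the 42 overlapping bigram windows for "rise child":
  position 5–6: rise child
  position 20–21: rise child
  position 42–43: rise child

3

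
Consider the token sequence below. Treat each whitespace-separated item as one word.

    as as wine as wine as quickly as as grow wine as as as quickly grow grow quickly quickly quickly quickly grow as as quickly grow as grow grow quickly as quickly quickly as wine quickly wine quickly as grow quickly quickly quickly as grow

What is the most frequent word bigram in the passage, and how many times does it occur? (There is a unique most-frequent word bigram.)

Bigram frequencies (highest first):
  quickly quickly: 6
  as as: 5
  quickly as: 5
  as quickly: 4
  as grow: 4
  as wine: 3
  … (8 more, each ≤ 3)

"quickly quickly", 6 times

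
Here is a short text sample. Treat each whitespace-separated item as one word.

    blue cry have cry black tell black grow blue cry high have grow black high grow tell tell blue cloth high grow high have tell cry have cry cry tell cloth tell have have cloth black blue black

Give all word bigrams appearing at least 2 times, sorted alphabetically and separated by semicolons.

Bigram counts meeting the condition (at least 2 times):
  blue cry: 2
  cry have: 2
  have cry: 2
  high grow: 2
  high have: 2

blue cry; cry have; have cry; high grow; high have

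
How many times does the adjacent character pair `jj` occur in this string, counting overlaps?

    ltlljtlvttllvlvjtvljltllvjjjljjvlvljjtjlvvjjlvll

Sliding a length-2 window over the 48 characters (47 positions):
  position 26–27: jj
  position 27–28: jj
  position 30–31: jj
  position 36–37: jj
  position 43–44: jj

5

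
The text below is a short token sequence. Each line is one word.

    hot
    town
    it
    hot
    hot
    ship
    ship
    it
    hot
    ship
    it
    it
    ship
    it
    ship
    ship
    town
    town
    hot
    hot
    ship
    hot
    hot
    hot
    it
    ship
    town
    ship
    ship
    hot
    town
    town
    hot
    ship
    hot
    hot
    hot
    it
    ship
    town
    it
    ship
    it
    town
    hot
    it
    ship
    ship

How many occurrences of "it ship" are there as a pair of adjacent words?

6

Scanning the 47 overlapping bigram windows for "it ship":
  position 12–13: it ship
  position 14–15: it ship
  position 25–26: it ship
  position 38–39: it ship
  position 41–42: it ship
  position 46–47: it ship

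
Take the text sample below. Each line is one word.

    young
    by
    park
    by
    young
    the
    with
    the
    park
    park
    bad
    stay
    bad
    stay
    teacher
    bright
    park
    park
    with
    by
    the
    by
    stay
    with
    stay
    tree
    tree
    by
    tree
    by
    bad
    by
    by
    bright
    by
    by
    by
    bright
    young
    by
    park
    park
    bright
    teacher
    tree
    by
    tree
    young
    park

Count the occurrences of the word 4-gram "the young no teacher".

Scanning the 46 overlapping 4-gram windows for "the young no teacher":
  (none found)

0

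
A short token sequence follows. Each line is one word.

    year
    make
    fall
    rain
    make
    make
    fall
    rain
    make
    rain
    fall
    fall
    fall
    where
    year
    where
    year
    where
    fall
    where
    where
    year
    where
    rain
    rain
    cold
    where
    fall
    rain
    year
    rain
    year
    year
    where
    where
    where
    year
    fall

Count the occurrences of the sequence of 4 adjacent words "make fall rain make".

2

Scanning the 35 overlapping 4-gram windows for "make fall rain make":
  position 2–5: make fall rain make
  position 6–9: make fall rain make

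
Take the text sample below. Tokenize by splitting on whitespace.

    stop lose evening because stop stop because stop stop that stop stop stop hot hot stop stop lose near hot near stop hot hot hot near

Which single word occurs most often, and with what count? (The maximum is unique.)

"stop", 11 times

Unigram frequencies (highest first):
  stop: 11
  hot: 6
  near: 3
  lose: 2
  because: 2
  evening: 1
  … (1 more, each ≤ 1)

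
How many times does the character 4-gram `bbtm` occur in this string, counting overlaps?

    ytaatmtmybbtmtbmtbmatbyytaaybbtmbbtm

3

Sliding a length-4 window over the 36 characters (33 positions):
  position 10–13: bbtm
  position 29–32: bbtm
  position 33–36: bbtm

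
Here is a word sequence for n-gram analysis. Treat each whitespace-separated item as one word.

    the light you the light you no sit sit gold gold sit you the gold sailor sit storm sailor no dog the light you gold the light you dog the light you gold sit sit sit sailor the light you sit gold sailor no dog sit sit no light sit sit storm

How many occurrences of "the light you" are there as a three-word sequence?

Scanning the 50 overlapping trigram windows for "the light you":
  position 1–3: the light you
  position 4–6: the light you
  position 22–24: the light you
  position 26–28: the light you
  position 30–32: the light you
  position 38–40: the light you

6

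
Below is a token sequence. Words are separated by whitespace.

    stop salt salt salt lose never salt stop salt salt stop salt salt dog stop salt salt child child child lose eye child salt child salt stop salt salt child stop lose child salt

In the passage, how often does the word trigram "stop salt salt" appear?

Scanning the 32 overlapping trigram windows for "stop salt salt":
  position 1–3: stop salt salt
  position 8–10: stop salt salt
  position 11–13: stop salt salt
  position 15–17: stop salt salt
  position 27–29: stop salt salt

5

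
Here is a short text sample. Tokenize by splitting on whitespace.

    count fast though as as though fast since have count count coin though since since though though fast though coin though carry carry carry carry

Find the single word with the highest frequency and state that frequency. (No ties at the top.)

"though", 7 times

Unigram frequencies (highest first):
  though: 7
  carry: 4
  count: 3
  fast: 3
  since: 3
  as: 2
  … (2 more, each ≤ 2)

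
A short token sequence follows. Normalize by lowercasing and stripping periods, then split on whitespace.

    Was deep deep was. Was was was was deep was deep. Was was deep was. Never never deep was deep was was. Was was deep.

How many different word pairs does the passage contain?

25 tokens → 24 bigram windows in total.
Repeated bigrams (each contributes count−1 duplicates):
  was was: 8
  deep was: 6
  was deep: 6
17 duplicate windows → 24 − 17 = 7 distinct.

7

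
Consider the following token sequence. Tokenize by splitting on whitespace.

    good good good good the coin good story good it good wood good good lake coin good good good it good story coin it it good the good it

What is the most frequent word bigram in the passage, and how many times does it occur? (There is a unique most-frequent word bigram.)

Bigram frequencies (highest first):
  good good: 6
  good it: 3
  it good: 3
  good the: 2
  coin good: 2
  good story: 2
  … (10 more, each ≤ 1)

"good good", 6 times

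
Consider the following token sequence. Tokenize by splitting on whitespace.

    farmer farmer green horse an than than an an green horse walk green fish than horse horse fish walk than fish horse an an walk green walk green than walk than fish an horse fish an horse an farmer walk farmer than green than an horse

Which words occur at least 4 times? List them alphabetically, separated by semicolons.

an; farmer; fish; green; horse; than; walk

Unigram counts meeting the condition (at least 4 times):
  an: 9
  farmer: 4
  fish: 5
  green: 6
  horse: 8
  than: 8
  walk: 6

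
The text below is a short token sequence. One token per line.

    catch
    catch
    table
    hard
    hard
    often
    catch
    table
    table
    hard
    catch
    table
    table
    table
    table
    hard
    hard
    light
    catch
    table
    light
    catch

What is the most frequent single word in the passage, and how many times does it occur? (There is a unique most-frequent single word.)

"table", 8 times

Unigram frequencies (highest first):
  table: 8
  catch: 6
  hard: 5
  light: 2
  often: 1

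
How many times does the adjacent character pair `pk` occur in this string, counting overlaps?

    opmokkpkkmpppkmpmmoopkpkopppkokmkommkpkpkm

Sliding a length-2 window over the 42 characters (41 positions):
  position 7–8: pk
  position 13–14: pk
  position 21–22: pk
  position 23–24: pk
  position 28–29: pk
  position 38–39: pk
  position 40–41: pk

7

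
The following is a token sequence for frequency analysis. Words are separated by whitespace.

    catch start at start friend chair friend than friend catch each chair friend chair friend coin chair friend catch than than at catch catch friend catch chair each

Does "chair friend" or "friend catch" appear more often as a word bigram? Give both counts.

"chair friend": 4 occurrences
"friend catch": 3 occurrences

"chair friend" (4 vs 3)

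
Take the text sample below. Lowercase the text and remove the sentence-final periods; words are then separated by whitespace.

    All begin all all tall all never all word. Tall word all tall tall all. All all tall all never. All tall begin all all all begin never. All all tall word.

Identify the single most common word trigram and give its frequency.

Trigram frequencies (highest first):
  all all tall: 3
  begin all all: 2
  all tall all: 2
  tall all never: 2
  all never all: 2
  all all all: 2
  … (17 more, each ≤ 1)

"all all tall", 3 times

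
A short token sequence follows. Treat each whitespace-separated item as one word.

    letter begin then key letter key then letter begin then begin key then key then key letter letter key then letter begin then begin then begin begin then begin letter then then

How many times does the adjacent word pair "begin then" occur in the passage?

5

Scanning the 31 overlapping bigram windows for "begin then":
  position 2–3: begin then
  position 9–10: begin then
  position 22–23: begin then
  position 24–25: begin then
  position 27–28: begin then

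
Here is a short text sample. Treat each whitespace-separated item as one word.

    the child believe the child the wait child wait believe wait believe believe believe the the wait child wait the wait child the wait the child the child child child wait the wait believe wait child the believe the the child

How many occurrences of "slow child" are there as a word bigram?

0

Scanning the 40 overlapping bigram windows for "slow child":
  (none found)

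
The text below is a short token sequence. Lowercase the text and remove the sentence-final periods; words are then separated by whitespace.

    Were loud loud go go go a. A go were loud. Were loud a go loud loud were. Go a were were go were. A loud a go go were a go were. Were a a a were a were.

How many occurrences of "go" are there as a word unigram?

10

Scanning the 40 tokens for "go":
  position 4: go
  position 5: go
  position 6: go
  position 9: go
  position 15: go
  position 19: go
  position 23: go
  position 28: go
  position 29: go
  position 32: go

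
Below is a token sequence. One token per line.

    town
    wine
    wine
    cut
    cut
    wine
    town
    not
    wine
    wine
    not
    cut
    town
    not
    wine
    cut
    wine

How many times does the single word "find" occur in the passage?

Scanning the 17 tokens for "find":
  (none found)

0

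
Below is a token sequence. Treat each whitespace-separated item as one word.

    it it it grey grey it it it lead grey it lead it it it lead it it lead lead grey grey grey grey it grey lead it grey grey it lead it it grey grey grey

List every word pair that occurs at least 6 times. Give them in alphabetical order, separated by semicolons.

grey grey; it it

Bigram counts meeting the condition (at least 6 times):
  grey grey: 7
  it it: 8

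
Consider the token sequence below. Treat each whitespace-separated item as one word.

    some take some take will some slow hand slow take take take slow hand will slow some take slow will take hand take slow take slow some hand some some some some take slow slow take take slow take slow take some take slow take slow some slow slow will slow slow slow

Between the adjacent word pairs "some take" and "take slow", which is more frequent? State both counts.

"some take": 5 occurrences
"take slow": 9 occurrences

"take slow" (9 vs 5)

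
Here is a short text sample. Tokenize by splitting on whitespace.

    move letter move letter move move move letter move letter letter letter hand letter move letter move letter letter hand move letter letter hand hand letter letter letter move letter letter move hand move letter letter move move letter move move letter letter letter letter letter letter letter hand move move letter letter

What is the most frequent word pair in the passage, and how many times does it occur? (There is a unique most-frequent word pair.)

Bigram frequencies (highest first):
  letter letter: 15
  move letter: 12
  letter move: 9
  move move: 5
  letter hand: 4
  hand move: 3
  … (3 more, each ≤ 2)

"letter letter", 15 times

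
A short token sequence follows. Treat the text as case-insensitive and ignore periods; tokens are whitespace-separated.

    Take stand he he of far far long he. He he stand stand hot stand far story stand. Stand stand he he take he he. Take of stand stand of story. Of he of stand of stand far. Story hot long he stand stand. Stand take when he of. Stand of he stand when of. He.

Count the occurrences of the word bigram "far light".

0

Scanning the 55 overlapping bigram windows for "far light":
  (none found)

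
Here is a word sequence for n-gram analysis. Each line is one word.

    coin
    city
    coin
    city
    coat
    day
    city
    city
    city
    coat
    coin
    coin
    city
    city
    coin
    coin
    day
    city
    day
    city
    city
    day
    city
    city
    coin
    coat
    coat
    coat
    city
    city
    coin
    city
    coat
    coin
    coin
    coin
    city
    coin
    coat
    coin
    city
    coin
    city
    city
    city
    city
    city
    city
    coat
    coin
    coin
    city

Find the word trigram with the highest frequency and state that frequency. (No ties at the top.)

Trigram frequencies (highest first):
  city city city: 5
  coin city coin: 3
  city coin city: 3
  day city city: 3
  city coat coin: 3
  coat coin coin: 3
  … (21 more, each ≤ 3)

"city city city", 5 times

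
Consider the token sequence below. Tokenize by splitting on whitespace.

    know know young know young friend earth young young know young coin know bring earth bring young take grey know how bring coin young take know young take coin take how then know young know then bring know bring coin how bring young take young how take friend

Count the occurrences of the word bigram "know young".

Scanning the 47 overlapping bigram windows for "know young":
  position 2–3: know young
  position 4–5: know young
  position 10–11: know young
  position 26–27: know young
  position 33–34: know young

5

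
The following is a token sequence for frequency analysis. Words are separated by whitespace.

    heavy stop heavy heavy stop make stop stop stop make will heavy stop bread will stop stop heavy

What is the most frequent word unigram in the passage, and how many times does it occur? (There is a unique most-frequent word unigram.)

Unigram frequencies (highest first):
  stop: 8
  heavy: 5
  make: 2
  will: 2
  bread: 1

"stop", 8 times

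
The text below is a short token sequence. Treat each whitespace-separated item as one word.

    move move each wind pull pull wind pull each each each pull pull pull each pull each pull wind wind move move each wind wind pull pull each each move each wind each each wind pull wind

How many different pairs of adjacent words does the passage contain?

37 tokens → 36 bigram windows in total.
Repeated bigrams (each contributes count−1 duplicates):
  each each: 4
  each wind: 4
  pull each: 4
  pull pull: 4
  wind pull: 4
  each pull: 3
  move each: 3
  pull wind: 3
  … (2 more repeated)
23 duplicate windows → 36 − 23 = 13 distinct.

13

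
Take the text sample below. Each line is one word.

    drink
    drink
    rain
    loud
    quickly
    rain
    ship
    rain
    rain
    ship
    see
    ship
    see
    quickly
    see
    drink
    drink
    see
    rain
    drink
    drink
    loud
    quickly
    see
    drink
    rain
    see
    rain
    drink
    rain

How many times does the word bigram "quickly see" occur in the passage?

2

Scanning the 29 overlapping bigram windows for "quickly see":
  position 14–15: quickly see
  position 23–24: quickly see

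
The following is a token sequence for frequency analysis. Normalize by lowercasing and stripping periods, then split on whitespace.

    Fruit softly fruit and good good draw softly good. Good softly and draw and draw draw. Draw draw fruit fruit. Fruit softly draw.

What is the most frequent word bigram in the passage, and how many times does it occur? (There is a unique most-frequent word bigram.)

Bigram frequencies (highest first):
  draw draw: 3
  fruit softly: 2
  good good: 2
  and draw: 2
  fruit fruit: 2
  softly fruit: 1
  … (10 more, each ≤ 1)

"draw draw", 3 times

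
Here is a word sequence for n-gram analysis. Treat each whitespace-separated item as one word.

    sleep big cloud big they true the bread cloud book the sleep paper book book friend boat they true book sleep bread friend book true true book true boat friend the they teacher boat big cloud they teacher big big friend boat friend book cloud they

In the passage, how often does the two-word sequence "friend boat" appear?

Scanning the 45 overlapping bigram windows for "friend boat":
  position 16–17: friend boat
  position 41–42: friend boat

2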